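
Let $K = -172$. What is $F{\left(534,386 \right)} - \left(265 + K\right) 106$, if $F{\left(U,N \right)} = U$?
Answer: $-9324$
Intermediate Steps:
$F{\left(534,386 \right)} - \left(265 + K\right) 106 = 534 - \left(265 - 172\right) 106 = 534 - 93 \cdot 106 = 534 - 9858 = -9324$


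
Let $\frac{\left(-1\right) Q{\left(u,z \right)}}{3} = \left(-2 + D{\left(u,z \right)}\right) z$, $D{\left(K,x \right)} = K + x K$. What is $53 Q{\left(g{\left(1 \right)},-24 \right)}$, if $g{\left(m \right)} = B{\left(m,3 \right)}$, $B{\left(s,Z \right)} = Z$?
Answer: $-270936$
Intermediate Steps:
$D{\left(K,x \right)} = K + K x$
$g{\left(m \right)} = 3$
$Q{\left(u,z \right)} = - 3 z \left(-2 + u \left(1 + z\right)\right)$ ($Q{\left(u,z \right)} = - 3 \left(-2 + u \left(1 + z\right)\right) z = - 3 z \left(-2 + u \left(1 + z\right)\right)$)
$53 Q{\left(g{\left(1 \right)},-24 \right)} = 53 \cdot 3 \left(-24\right) \left(2 - 3 - 3 \left(-24\right)\right) = 53 \cdot 3 \left(-24\right) \left(2 - 3 + 72\right) = 53 \cdot 3 \left(-24\right) 71 = 53 \left(-5112\right) = -270936$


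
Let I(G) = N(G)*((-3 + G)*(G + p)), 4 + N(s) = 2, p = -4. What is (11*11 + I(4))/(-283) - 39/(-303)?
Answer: -8542/28583 ≈ -0.29885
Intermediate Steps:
N(s) = -2 (N(s) = -4 + 2 = -2)
I(G) = -2*(-4 + G)*(-3 + G) (I(G) = -2*(-3 + G)*(G - 4) = -2*(-3 + G)*(-4 + G) = -2*(-4 + G)*(-3 + G))
(11*11 + I(4))/(-283) - 39/(-303) = (11*11 + (-24 - 2*4² + 14*4))/(-283) - 39/(-303) = (121 + (-24 - 2*16 + 56))*(-1/283) - 39*(-1/303) = (121 + (-24 - 32 + 56))*(-1/283) + 13/101 = (121 + 0)*(-1/283) + 13/101 = 121*(-1/283) + 13/101 = -121/283 + 13/101 = -8542/28583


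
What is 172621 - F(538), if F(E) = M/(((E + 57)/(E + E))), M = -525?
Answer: 2950697/17 ≈ 1.7357e+5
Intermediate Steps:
F(E) = -1050*E/(57 + E) (F(E) = -525*(E + E)/(E + 57) = -525*2*E/(57 + E) = -1050*E/(57 + E))
172621 - F(538) = 172621 - (-1050)*538/(57 + 538) = 172621 - (-1050)*538/595 = 172621 - 1*(-16140/17) = 172621 + 16140/17 = 2950697/17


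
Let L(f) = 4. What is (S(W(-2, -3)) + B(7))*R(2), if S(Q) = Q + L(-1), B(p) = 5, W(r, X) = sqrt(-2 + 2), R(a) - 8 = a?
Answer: 90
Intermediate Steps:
R(a) = 8 + a
W(r, X) = 0 (W(r, X) = sqrt(0) = 0)
S(Q) = 4 + Q (S(Q) = Q + 4 = 4 + Q)
(S(W(-2, -3)) + B(7))*R(2) = ((4 + 0) + 5)*(8 + 2) = (4 + 5)*10 = 9*10 = 90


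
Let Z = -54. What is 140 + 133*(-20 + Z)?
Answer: -9702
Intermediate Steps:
140 + 133*(-20 + Z) = 140 + 133*(-20 - 54) = 140 + 133*(-74) = 140 - 9842 = -9702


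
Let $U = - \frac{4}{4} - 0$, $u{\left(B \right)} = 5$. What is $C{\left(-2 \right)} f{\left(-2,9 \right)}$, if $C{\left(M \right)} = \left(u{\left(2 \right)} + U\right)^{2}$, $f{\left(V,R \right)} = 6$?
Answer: $96$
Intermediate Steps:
$U = -1$ ($U = \left(-4\right) \frac{1}{4} + 0 = -1 + 0 = -1$)
$C{\left(M \right)} = 16$ ($C{\left(M \right)} = \left(5 - 1\right)^{2} = 4^{2} = 16$)
$C{\left(-2 \right)} f{\left(-2,9 \right)} = 16 \cdot 6 = 96$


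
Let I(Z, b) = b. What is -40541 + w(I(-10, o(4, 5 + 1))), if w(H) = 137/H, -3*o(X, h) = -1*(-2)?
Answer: -81493/2 ≈ -40747.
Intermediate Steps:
o(X, h) = -⅔ (o(X, h) = -(-1)*(-2)/3 = -⅓*2 = -⅔)
-40541 + w(I(-10, o(4, 5 + 1))) = -40541 + 137/(-⅔) = -40541 + 137*(-3/2) = -40541 - 411/2 = -81493/2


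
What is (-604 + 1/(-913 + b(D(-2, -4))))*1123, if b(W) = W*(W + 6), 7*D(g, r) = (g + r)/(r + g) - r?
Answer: -30185405611/44502 ≈ -6.7829e+5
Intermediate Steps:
D(g, r) = ⅐ - r/7 (D(g, r) = ((g + r)/(r + g) - r)/7 = ((g + r)/(g + r) - r)/7 = (1 - r)/7 = ⅐ - r/7)
b(W) = W*(6 + W)
(-604 + 1/(-913 + b(D(-2, -4))))*1123 = (-604 + 1/(-913 + (⅐ - ⅐*(-4))*(6 + (⅐ - ⅐*(-4)))))*1123 = (-604 + 1/(-913 + (⅐ + 4/7)*(6 + (⅐ + 4/7))))*1123 = (-604 + 1/(-913 + 5*(6 + 5/7)/7))*1123 = (-604 + 1/(-913 + (5/7)*(47/7)))*1123 = (-604 + 1/(-913 + 235/49))*1123 = (-604 + 1/(-44502/49))*1123 = (-604 - 49/44502)*1123 = -26879257/44502*1123 = -30185405611/44502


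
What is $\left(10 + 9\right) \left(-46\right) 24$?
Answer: $-20976$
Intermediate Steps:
$\left(10 + 9\right) \left(-46\right) 24 = 19 \left(-46\right) 24 = \left(-874\right) 24 = -20976$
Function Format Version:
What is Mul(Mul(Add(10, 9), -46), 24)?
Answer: -20976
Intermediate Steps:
Mul(Mul(Add(10, 9), -46), 24) = Mul(Mul(19, -46), 24) = Mul(-874, 24) = -20976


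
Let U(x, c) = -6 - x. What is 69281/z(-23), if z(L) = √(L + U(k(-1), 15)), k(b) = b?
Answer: -69281*I*√7/14 ≈ -13093.0*I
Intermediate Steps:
z(L) = √(-5 + L) (z(L) = √(L + (-6 - 1*(-1))) = √(L + (-6 + 1)) = √(L - 5) = √(-5 + L))
69281/z(-23) = 69281/(√(-5 - 23)) = 69281/(√(-28)) = 69281/((2*I*√7)) = 69281*(-I*√7/14) = -69281*I*√7/14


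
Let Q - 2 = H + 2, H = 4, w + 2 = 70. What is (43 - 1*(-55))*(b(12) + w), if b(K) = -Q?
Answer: 5880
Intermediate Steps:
w = 68 (w = -2 + 70 = 68)
Q = 8 (Q = 2 + (4 + 2) = 2 + 6 = 8)
b(K) = -8 (b(K) = -1*8 = -8)
(43 - 1*(-55))*(b(12) + w) = (43 - 1*(-55))*(-8 + 68) = (43 + 55)*60 = 98*60 = 5880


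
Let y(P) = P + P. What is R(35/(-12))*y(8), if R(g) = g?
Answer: -140/3 ≈ -46.667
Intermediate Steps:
y(P) = 2*P
R(35/(-12))*y(8) = (35/(-12))*(2*8) = (35*(-1/12))*16 = -35/12*16 = -140/3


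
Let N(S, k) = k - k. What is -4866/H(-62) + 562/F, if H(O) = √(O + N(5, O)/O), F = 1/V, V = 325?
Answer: 182650 + 2433*I*√62/31 ≈ 1.8265e+5 + 617.98*I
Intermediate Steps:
N(S, k) = 0
F = 1/325 ≈ 0.0030769
H(O) = √O (H(O) = √(O + 0/O) = √(O + 0) = √O)
-4866/H(-62) + 562/F = -4866*(-I*√62/62) + 562/(1/325) = -4866*(-I*√62/62) + 562*325 = -(-2433)*I*√62/31 + 182650 = 2433*I*√62/31 + 182650 = 182650 + 2433*I*√62/31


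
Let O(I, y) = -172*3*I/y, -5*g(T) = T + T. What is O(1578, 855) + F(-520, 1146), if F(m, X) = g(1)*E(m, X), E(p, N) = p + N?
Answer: -22852/19 ≈ -1202.7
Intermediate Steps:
g(T) = -2*T/5 (g(T) = -(T + T)/5 = -2*T/5)
E(p, N) = N + p
F(m, X) = -2*X/5 - 2*m/5 (F(m, X) = (-2/5*1)*(X + m) = -2*(X + m)/5 = -2*X/5 - 2*m/5)
O(I, y) = -516*I/y
O(1578, 855) + F(-520, 1146) = -516*1578/855 + (-2/5*1146 - 2/5*(-520)) = -516*1578*1/855 + (-2292/5 + 208) = -90472/95 - 1252/5 = -22852/19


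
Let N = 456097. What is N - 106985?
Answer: 349112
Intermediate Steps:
N - 106985 = 456097 - 106985 = 349112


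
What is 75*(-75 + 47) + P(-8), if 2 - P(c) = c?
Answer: -2090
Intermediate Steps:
P(c) = 2 - c
75*(-75 + 47) + P(-8) = 75*(-75 + 47) + (2 - 1*(-8)) = 75*(-28) + (2 + 8) = -2100 + 10 = -2090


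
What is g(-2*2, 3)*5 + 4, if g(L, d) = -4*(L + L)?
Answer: 164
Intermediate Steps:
g(L, d) = -8*L
g(-2*2, 3)*5 + 4 = -(-16)*2*5 + 4 = -8*(-4)*5 + 4 = 32*5 + 4 = 160 + 4 = 164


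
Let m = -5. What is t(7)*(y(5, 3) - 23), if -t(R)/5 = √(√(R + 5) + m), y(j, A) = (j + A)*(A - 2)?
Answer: 75*√(-5 + 2*√3) ≈ 92.948*I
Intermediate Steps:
y(j, A) = (-2 + A)*(A + j) (y(j, A) = (A + j)*(-2 + A) = (-2 + A)*(A + j))
t(R) = -5*√(-5 + √(5 + R)) (t(R) = -5*√(√(R + 5) - 5) = -5*√(√(5 + R) - 5) = -5*√(-5 + √(5 + R)))
t(7)*(y(5, 3) - 23) = (-5*√(-5 + √(5 + 7)))*((3² - 2*3 - 2*5 + 3*5) - 23) = (-5*√(-5 + √12))*((9 - 6 - 10 + 15) - 23) = (-5*√(-5 + 2*√3))*(8 - 23) = -5*√(-5 + 2*√3)*(-15) = 75*√(-5 + 2*√3)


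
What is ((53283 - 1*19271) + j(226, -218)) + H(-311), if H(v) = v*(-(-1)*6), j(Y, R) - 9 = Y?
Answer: 32381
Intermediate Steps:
j(Y, R) = 9 + Y
H(v) = 6*v (H(v) = v*(-1*(-6)) = v*6 = 6*v)
((53283 - 1*19271) + j(226, -218)) + H(-311) = ((53283 - 1*19271) + (9 + 226)) + 6*(-311) = ((53283 - 19271) + 235) - 1866 = (34012 + 235) - 1866 = 34247 - 1866 = 32381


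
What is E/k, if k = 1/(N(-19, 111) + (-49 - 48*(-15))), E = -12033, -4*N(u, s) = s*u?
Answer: -57674169/4 ≈ -1.4419e+7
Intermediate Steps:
N(u, s) = -s*u/4
k = 4/4793 (k = 1/(-1/4*111*(-19) + (-49 - 48*(-15))) = 1/(2109/4 + (-49 + 720)) = 1/(2109/4 + 671) = 1/(4793/4) = 4/4793 ≈ 0.00083455)
E/k = -12033/4/4793 = -12033*4793/4 = -57674169/4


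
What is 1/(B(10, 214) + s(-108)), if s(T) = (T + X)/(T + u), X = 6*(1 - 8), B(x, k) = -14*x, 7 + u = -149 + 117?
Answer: -49/6810 ≈ -0.0071953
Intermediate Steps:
u = -39 (u = -7 + (-149 + 117) = -7 - 32 = -39)
X = -42 (X = 6*(-7) = -42)
s(T) = (-42 + T)/(-39 + T) (s(T) = (T - 42)/(T - 39) = (-42 + T)/(-39 + T))
1/(B(10, 214) + s(-108)) = 1/(-14*10 + (-42 - 108)/(-39 - 108)) = 1/(-140 - 150/(-147)) = 1/(-140 - 1/147*(-150)) = 1/(-140 + 50/49) = 1/(-6810/49) = -49/6810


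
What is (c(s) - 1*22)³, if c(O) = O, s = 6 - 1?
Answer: -4913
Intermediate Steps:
s = 5
(c(s) - 1*22)³ = (5 - 1*22)³ = (5 - 22)³ = (-17)³ = -4913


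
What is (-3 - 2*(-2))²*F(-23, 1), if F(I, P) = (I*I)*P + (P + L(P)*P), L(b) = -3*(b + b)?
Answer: 524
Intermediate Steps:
L(b) = -6*b
F(I, P) = P - 6*P² + P*I² (F(I, P) = (I*I)*P + (P + (-6*P)*P) = I²*P + (P - 6*P²) = P*I² + (P - 6*P²) = P - 6*P² + P*I²)
(-3 - 2*(-2))²*F(-23, 1) = (-3 - 2*(-2))²*(1*(1 + (-23)² - 6*1)) = (-3 + 4)²*(1*(1 + 529 - 6)) = 1²*(1*524) = 1*524 = 524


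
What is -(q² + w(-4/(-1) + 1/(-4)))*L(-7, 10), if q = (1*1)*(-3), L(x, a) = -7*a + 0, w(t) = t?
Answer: 1785/2 ≈ 892.50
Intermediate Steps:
L(x, a) = -7*a
q = -3 (q = 1*(-3) = -3)
-(q² + w(-4/(-1) + 1/(-4)))*L(-7, 10) = -((-3)² + (-4/(-1) + 1/(-4)))*(-7*10) = -(9 + (-4*(-1) + 1*(-¼)))*(-70) = -(9 + (4 - ¼))*(-70) = -(9 + 15/4)*(-70) = -51*(-70)/4 = -1*(-1785/2) = 1785/2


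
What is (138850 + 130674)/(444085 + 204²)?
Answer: 269524/485701 ≈ 0.55492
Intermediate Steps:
(138850 + 130674)/(444085 + 204²) = 269524/(444085 + 41616) = 269524/485701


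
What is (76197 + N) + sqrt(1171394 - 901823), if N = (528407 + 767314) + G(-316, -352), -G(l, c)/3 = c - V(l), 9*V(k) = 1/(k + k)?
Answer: 2603158703/1896 + sqrt(269571) ≈ 1.3735e+6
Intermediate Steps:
V(k) = 1/(18*k) (V(k) = 1/(9*(k + k)) = 1/(9*((2*k))) = (1/(2*k))/9 = 1/(18*k))
G(l, c) = -3*c + 1/(6*l) (G(l, c) = -3*(c - 1/(18*l)) = -3*c + 1/(6*l))
N = 2458689191/1896 (N = (528407 + 767314) + (-3*(-352) + (1/6)/(-316)) = 1295721 + (1056 + (1/6)*(-1/316)) = 1295721 + (1056 - 1/1896) = 1295721 + 2002175/1896 = 2458689191/1896 ≈ 1.2968e+6)
(76197 + N) + sqrt(1171394 - 901823) = (76197 + 2458689191/1896) + sqrt(1171394 - 901823) = 2603158703/1896 + sqrt(269571)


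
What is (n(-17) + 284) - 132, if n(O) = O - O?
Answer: 152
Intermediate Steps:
n(O) = 0
(n(-17) + 284) - 132 = (0 + 284) - 132 = 284 - 132 = 152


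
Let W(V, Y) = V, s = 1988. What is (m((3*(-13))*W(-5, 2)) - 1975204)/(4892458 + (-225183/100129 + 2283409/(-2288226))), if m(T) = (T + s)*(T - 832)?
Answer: -771158899863604350/1120948377444081413 ≈ -0.68795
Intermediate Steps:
m(T) = (-832 + T)*(1988 + T) (m(T) = (T + 1988)*(T - 832) = (1988 + T)*(-832 + T) = (-832 + T)*(1988 + T))
(m((3*(-13))*W(-5, 2)) - 1975204)/(4892458 + (-225183/100129 + 2283409/(-2288226))) = ((-1654016 + ((3*(-13))*(-5))**2 + 1156*((3*(-13))*(-5))) - 1975204)/(4892458 + (-225183/100129 + 2283409/(-2288226))) = ((-1654016 + (-39*(-5))**2 + 1156*(-39*(-5))) - 1975204)/(4892458 + (-225183*1/100129 + 2283409*(-1/2288226))) = ((-1654016 + 195**2 + 1156*195) - 1975204)/(4892458 + (-225183/100129 - 2283409/2288226)) = ((-1654016 + 38025 + 225420) - 1975204)/(4892458 - 743905055119/229117781154) = (-1390571 - 1975204)/(1120948377444081413/229117781154) = -3365775*229117781154/1120948377444081413 = -771158899863604350/1120948377444081413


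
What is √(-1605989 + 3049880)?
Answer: √1443891 ≈ 1201.6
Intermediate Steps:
√(-1605989 + 3049880) = √1443891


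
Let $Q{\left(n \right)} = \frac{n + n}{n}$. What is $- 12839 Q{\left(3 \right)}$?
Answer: $-25678$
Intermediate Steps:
$Q{\left(n \right)} = 2$ ($Q{\left(n \right)} = \frac{2 n}{n} = 2$)
$- 12839 Q{\left(3 \right)} = \left(-12839\right) 2 = -25678$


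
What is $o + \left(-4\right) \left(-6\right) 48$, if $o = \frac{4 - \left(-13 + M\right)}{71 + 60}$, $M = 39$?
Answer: $\frac{150890}{131} \approx 1151.8$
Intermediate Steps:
$o = - \frac{22}{131}$ ($o = \frac{4 + \left(13 - 39\right)}{71 + 60} = \frac{4 + \left(13 - 39\right)}{131} = \left(4 - 26\right) \frac{1}{131} = \left(-22\right) \frac{1}{131} = - \frac{22}{131} \approx -0.16794$)
$o + \left(-4\right) \left(-6\right) 48 = - \frac{22}{131} + \left(-4\right) \left(-6\right) 48 = - \frac{22}{131} + 24 \cdot 48 = - \frac{22}{131} + 1152 = \frac{150890}{131}$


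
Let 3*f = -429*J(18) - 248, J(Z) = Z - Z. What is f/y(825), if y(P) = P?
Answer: -248/2475 ≈ -0.10020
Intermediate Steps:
J(Z) = 0
f = -248/3 (f = (-429*0 - 248)/3 = (0 - 248)/3 = (⅓)*(-248) = -248/3 ≈ -82.667)
f/y(825) = -248/3/825 = -248/3*1/825 = -248/2475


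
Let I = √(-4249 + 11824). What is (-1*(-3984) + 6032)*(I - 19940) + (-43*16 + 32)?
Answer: -199719696 + 50080*√303 ≈ -1.9885e+8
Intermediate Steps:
I = 5*√303 (I = √7575 = 5*√303 ≈ 87.034)
(-1*(-3984) + 6032)*(I - 19940) + (-43*16 + 32) = (-1*(-3984) + 6032)*(5*√303 - 19940) + (-43*16 + 32) = (3984 + 6032)*(-19940 + 5*√303) + (-688 + 32) = 10016*(-19940 + 5*√303) - 656 = (-199719040 + 50080*√303) - 656 = -199719696 + 50080*√303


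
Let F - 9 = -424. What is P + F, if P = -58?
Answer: -473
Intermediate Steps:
F = -415 (F = 9 - 424 = -415)
P + F = -58 - 415 = -473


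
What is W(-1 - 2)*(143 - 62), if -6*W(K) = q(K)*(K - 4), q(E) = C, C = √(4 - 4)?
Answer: 0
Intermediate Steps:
C = 0 (C = √0 = 0)
q(E) = 0
W(K) = 0 (W(K) = -0*(K - 4) = -0*(-4 + K) = -⅙*0 = 0)
W(-1 - 2)*(143 - 62) = 0*(143 - 62) = 0*81 = 0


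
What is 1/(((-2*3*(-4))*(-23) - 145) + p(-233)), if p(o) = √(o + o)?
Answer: -697/486275 - I*√466/486275 ≈ -0.0014333 - 4.4393e-5*I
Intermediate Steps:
p(o) = √2*√o (p(o) = √(2*o) = √2*√o)
1/(((-2*3*(-4))*(-23) - 145) + p(-233)) = 1/(((-2*3*(-4))*(-23) - 145) + √2*√(-233)) = 1/((-6*(-4)*(-23) - 145) + √2*(I*√233)) = 1/((24*(-23) - 145) + I*√466) = 1/((-552 - 145) + I*√466) = 1/(-697 + I*√466)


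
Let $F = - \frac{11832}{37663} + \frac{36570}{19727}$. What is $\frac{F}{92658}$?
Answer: $\frac{190654341}{11473809269443} \approx 1.6616 \cdot 10^{-5}$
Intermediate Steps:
$F = \frac{1143926046}{742978001}$ ($F = \left(-11832\right) \frac{1}{37663} + 36570 \cdot \frac{1}{19727} = - \frac{11832}{37663} + \frac{36570}{19727} = \frac{1143926046}{742978001} \approx 1.5396$)
$\frac{F}{92658} = \frac{1143926046}{742978001 \cdot 92658} = \frac{1143926046}{742978001} \cdot \frac{1}{92658} = \frac{190654341}{11473809269443}$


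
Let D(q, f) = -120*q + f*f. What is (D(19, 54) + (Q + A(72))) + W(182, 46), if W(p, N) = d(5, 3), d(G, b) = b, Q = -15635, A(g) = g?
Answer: -14924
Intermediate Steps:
D(q, f) = f² - 120*q (D(q, f) = -120*q + f² = f² - 120*q)
W(p, N) = 3
(D(19, 54) + (Q + A(72))) + W(182, 46) = ((54² - 120*19) + (-15635 + 72)) + 3 = ((2916 - 2280) - 15563) + 3 = (636 - 15563) + 3 = -14927 + 3 = -14924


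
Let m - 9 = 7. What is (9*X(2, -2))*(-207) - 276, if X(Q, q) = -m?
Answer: 29532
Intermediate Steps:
m = 16 (m = 9 + 7 = 16)
X(Q, q) = -16 (X(Q, q) = -1*16 = -16)
(9*X(2, -2))*(-207) - 276 = (9*(-16))*(-207) - 276 = -144*(-207) - 276 = 29808 - 276 = 29532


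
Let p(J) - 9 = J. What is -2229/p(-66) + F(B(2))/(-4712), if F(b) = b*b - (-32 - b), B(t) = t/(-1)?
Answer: 92115/2356 ≈ 39.098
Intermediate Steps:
p(J) = 9 + J
B(t) = -t (B(t) = t*(-1) = -t)
F(b) = 32 + b + b² (F(b) = b² + (32 + b) = 32 + b + b²)
-2229/p(-66) + F(B(2))/(-4712) = -2229/(9 - 66) + (32 - 1*2 + (-1*2)²)/(-4712) = -2229/(-57) + (32 - 2 + (-2)²)*(-1/4712) = -2229*(-1/57) + (32 - 2 + 4)*(-1/4712) = 743/19 + 34*(-1/4712) = 743/19 - 17/2356 = 92115/2356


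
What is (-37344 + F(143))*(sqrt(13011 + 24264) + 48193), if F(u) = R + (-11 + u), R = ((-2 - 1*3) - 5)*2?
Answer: -1794321776 - 186160*sqrt(1491) ≈ -1.8015e+9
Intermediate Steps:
R = -20 (R = ((-2 - 3) - 5)*2 = (-5 - 5)*2 = -10*2 = -20)
F(u) = -31 + u (F(u) = -20 + (-11 + u) = -31 + u)
(-37344 + F(143))*(sqrt(13011 + 24264) + 48193) = (-37344 + (-31 + 143))*(sqrt(13011 + 24264) + 48193) = (-37344 + 112)*(sqrt(37275) + 48193) = -37232*(5*sqrt(1491) + 48193) = -37232*(48193 + 5*sqrt(1491)) = -1794321776 - 186160*sqrt(1491)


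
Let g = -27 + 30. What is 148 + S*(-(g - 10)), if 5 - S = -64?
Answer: 631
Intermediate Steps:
g = 3
S = 69 (S = 5 - 1*(-64) = 5 + 64 = 69)
148 + S*(-(g - 10)) = 148 + 69*(-(3 - 10)) = 148 + 69*(-1*(-7)) = 148 + 69*7 = 148 + 483 = 631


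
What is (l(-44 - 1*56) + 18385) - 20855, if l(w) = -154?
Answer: -2624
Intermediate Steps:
(l(-44 - 1*56) + 18385) - 20855 = (-154 + 18385) - 20855 = 18231 - 20855 = -2624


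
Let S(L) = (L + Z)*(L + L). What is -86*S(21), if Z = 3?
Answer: -86688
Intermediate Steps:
S(L) = 2*L*(3 + L) (S(L) = (L + 3)*(L + L) = (3 + L)*(2*L) = 2*L*(3 + L))
-86*S(21) = -172*21*(3 + 21) = -172*21*24 = -86*1008 = -86688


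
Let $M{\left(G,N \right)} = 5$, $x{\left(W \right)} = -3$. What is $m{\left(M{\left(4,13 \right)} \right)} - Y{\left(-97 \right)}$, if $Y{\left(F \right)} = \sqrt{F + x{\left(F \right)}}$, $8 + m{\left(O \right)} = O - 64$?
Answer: $-67 - 10 i \approx -67.0 - 10.0 i$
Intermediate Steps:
$m{\left(O \right)} = -72 + O$ ($m{\left(O \right)} = -8 + \left(O - 64\right) = -8 + \left(-64 + O\right) = -72 + O$)
$Y{\left(F \right)} = \sqrt{-3 + F}$ ($Y{\left(F \right)} = \sqrt{F - 3} = \sqrt{-3 + F}$)
$m{\left(M{\left(4,13 \right)} \right)} - Y{\left(-97 \right)} = \left(-72 + 5\right) - \sqrt{-3 - 97} = -67 - \sqrt{-100} = -67 - 10 i$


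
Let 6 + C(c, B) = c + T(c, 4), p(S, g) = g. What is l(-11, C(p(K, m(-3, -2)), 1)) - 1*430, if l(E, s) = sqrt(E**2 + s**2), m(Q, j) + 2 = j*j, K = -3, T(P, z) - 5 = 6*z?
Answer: -430 + sqrt(746) ≈ -402.69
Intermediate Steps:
T(P, z) = 5 + 6*z
m(Q, j) = -2 + j**2 (m(Q, j) = -2 + j*j = -2 + j**2)
C(c, B) = 23 + c (C(c, B) = -6 + (c + (5 + 6*4)) = -6 + (c + (5 + 24)) = -6 + (c + 29) = -6 + (29 + c) = 23 + c)
l(-11, C(p(K, m(-3, -2)), 1)) - 1*430 = sqrt((-11)**2 + (23 + (-2 + (-2)**2))**2) - 1*430 = sqrt(121 + (23 + (-2 + 4))**2) - 430 = sqrt(121 + (23 + 2)**2) - 430 = sqrt(121 + 25**2) - 430 = sqrt(121 + 625) - 430 = sqrt(746) - 430 = -430 + sqrt(746)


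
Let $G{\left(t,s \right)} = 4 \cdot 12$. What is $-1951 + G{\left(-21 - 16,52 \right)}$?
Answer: $-1903$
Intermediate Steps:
$G{\left(t,s \right)} = 48$
$-1951 + G{\left(-21 - 16,52 \right)} = -1951 + 48 = -1903$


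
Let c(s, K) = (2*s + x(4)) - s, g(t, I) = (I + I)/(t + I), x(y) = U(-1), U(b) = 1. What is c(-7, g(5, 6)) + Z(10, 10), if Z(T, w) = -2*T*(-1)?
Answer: 14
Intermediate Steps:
x(y) = 1
Z(T, w) = 2*T
g(t, I) = 2*I/(I + t) (g(t, I) = (2*I)/(I + t) = 2*I/(I + t))
c(s, K) = 1 + s (c(s, K) = (2*s + 1) - s = (1 + 2*s) - s = 1 + s)
c(-7, g(5, 6)) + Z(10, 10) = (1 - 7) + 2*10 = -6 + 20 = 14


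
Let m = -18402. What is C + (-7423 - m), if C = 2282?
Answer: 13261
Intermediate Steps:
C + (-7423 - m) = 2282 + (-7423 - 1*(-18402)) = 2282 + (-7423 + 18402) = 2282 + 10979 = 13261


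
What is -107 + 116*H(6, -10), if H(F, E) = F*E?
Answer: -7067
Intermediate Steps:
H(F, E) = E*F
-107 + 116*H(6, -10) = -107 + 116*(-10*6) = -107 + 116*(-60) = -107 - 6960 = -7067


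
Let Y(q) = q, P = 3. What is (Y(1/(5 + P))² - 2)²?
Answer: 16129/4096 ≈ 3.9377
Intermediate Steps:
(Y(1/(5 + P))² - 2)² = ((1/(5 + 3))² - 2)² = ((1/8)² - 2)² = ((⅛)² - 2)² = (1/64 - 2)² = (-127/64)² = 16129/4096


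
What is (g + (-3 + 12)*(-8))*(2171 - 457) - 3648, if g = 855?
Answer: 1338414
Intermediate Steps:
(g + (-3 + 12)*(-8))*(2171 - 457) - 3648 = (855 + (-3 + 12)*(-8))*(2171 - 457) - 3648 = (855 + 9*(-8))*1714 - 3648 = (855 - 72)*1714 - 3648 = 783*1714 - 3648 = 1342062 - 3648 = 1338414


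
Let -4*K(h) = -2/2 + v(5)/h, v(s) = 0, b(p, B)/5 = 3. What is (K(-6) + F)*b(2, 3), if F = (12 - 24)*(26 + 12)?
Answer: -27345/4 ≈ -6836.3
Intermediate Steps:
b(p, B) = 15 (b(p, B) = 5*3 = 15)
K(h) = ¼ (K(h) = -(-2/2 + 0/h)/4 = -(-2*½ + 0)/4 = -(-1 + 0)/4 = -¼*(-1) = ¼)
F = -456 (F = -12*38 = -456)
(K(-6) + F)*b(2, 3) = (¼ - 456)*15 = -1823/4*15 = -27345/4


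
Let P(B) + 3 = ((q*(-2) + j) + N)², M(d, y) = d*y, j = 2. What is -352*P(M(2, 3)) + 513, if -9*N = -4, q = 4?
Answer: -752911/81 ≈ -9295.2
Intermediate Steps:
N = 4/9 (N = -⅑*(-4) = 4/9 ≈ 0.44444)
P(B) = 2257/81 (P(B) = -3 + ((4*(-2) + 2) + 4/9)² = -3 + ((-8 + 2) + 4/9)² = -3 + (-6 + 4/9)² = -3 + (-50/9)² = -3 + 2500/81 = 2257/81)
-352*P(M(2, 3)) + 513 = -352*2257/81 + 513 = -794464/81 + 513 = -752911/81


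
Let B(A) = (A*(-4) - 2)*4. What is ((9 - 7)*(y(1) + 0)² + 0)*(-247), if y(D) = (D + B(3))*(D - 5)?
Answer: -23909600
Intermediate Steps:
B(A) = -8 - 16*A (B(A) = (-4*A - 2)*4 = (-2 - 4*A)*4 = -8 - 16*A)
y(D) = (-56 + D)*(-5 + D) (y(D) = (D + (-8 - 16*3))*(D - 5) = (D + (-8 - 48))*(-5 + D) = (D - 56)*(-5 + D) = (-56 + D)*(-5 + D))
((9 - 7)*(y(1) + 0)² + 0)*(-247) = ((9 - 7)*((280 + 1² - 61*1) + 0)² + 0)*(-247) = (2*((280 + 1 - 61) + 0)² + 0)*(-247) = (2*(220 + 0)² + 0)*(-247) = (2*220² + 0)*(-247) = (2*48400 + 0)*(-247) = (96800 + 0)*(-247) = 96800*(-247) = -23909600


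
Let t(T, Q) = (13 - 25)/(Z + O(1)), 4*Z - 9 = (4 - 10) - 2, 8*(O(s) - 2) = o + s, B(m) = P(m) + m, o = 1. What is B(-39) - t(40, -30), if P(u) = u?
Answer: -366/5 ≈ -73.200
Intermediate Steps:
B(m) = 2*m (B(m) = m + m = 2*m)
O(s) = 17/8 + s/8 (O(s) = 2 + (1 + s)/8 = 2 + (⅛ + s/8) = 17/8 + s/8)
Z = ¼ (Z = 9/4 + ((4 - 10) - 2)/4 = 9/4 + (-6 - 2)/4 = 9/4 + (¼)*(-8) = 9/4 - 2 = ¼ ≈ 0.25000)
t(T, Q) = -24/5 (t(T, Q) = (13 - 25)/(¼ + (17/8 + (⅛)*1)) = -12/(¼ + (17/8 + ⅛)) = -12/(¼ + 9/4) = -12/5/2 = -12*⅖ = -24/5)
B(-39) - t(40, -30) = 2*(-39) - 1*(-24/5) = -78 + 24/5 = -366/5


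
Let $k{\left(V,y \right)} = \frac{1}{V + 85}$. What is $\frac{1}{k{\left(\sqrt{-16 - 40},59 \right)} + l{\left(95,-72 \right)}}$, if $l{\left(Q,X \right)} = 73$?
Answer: $\frac{265799}{19406430} + \frac{i \sqrt{14}}{19406430} \approx 0.013696 + 1.9281 \cdot 10^{-7} i$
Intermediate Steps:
$k{\left(V,y \right)} = \frac{1}{85 + V}$
$\frac{1}{k{\left(\sqrt{-16 - 40},59 \right)} + l{\left(95,-72 \right)}} = \frac{1}{\frac{1}{85 + \sqrt{-16 - 40}} + 73} = \frac{1}{\frac{1}{85 + \sqrt{-56}} + 73} = \frac{1}{\frac{1}{85 + 2 i \sqrt{14}} + 73} = \frac{1}{73 + \frac{1}{85 + 2 i \sqrt{14}}}$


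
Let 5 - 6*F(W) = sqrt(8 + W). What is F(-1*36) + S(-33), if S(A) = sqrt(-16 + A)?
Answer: 5/6 + 7*I - I*sqrt(7)/3 ≈ 0.83333 + 6.1181*I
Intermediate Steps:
F(W) = 5/6 - sqrt(8 + W)/6
F(-1*36) + S(-33) = (5/6 - sqrt(8 - 1*36)/6) + sqrt(-16 - 33) = (5/6 - sqrt(8 - 36)/6) + sqrt(-49) = (5/6 - I*sqrt(7)/3) + 7*I = 5/6 + 7*I - I*sqrt(7)/3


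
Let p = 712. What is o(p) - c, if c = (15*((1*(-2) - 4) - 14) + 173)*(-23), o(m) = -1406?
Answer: -4327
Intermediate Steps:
c = 2921 (c = (15*((-2 - 4) - 14) + 173)*(-23) = (15*(-6 - 14) + 173)*(-23) = (15*(-20) + 173)*(-23) = (-300 + 173)*(-23) = -127*(-23) = 2921)
o(p) - c = -1406 - 1*2921 = -1406 - 2921 = -4327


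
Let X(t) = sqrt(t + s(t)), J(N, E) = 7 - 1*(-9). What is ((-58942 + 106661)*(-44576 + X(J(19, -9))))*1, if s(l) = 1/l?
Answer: -2127122144 + 47719*sqrt(257)/4 ≈ -2.1269e+9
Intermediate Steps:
J(N, E) = 16 (J(N, E) = 7 + 9 = 16)
X(t) = sqrt(t + 1/t)
((-58942 + 106661)*(-44576 + X(J(19, -9))))*1 = ((-58942 + 106661)*(-44576 + sqrt(16 + 1/16)))*1 = (47719*(-44576 + sqrt(16 + 1/16)))*1 = (47719*(-44576 + sqrt(257/16)))*1 = (47719*(-44576 + sqrt(257)/4))*1 = (-2127122144 + 47719*sqrt(257)/4)*1 = -2127122144 + 47719*sqrt(257)/4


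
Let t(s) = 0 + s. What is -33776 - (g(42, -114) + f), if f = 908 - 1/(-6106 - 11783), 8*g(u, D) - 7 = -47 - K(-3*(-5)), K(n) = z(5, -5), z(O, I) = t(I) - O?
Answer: -2481579973/71556 ≈ -34680.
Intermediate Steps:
t(s) = s
z(O, I) = I - O
K(n) = -10 (K(n) = -5 - 1*5 = -5 - 5 = -10)
g(u, D) = -15/4 (g(u, D) = 7/8 + (-47 - 1*(-10))/8 = 7/8 + (-47 + 10)/8 = 7/8 + (⅛)*(-37) = 7/8 - 37/8 = -15/4)
f = 16243213/17889 (f = 908 - 1/(-17889) = 908 - 1*(-1/17889) = 908 + 1/17889 = 16243213/17889 ≈ 908.00)
-33776 - (g(42, -114) + f) = -33776 - (-15/4 + 16243213/17889) = -33776 - 1*64704517/71556 = -33776 - 64704517/71556 = -2481579973/71556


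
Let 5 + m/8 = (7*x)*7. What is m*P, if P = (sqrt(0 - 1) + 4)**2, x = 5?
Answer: 28800 + 15360*I ≈ 28800.0 + 15360.0*I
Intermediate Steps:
m = 1920 (m = -40 + 8*((7*5)*7) = -40 + 8*(35*7) = -40 + 8*245 = -40 + 1960 = 1920)
P = (4 + I)**2 (P = (sqrt(-1) + 4)**2 = (I + 4)**2 = (4 + I)**2 ≈ 15.0 + 8.0*I)
m*P = 1920*(4 + I)**2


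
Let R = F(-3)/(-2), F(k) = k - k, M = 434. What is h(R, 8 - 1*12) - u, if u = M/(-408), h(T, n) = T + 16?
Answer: 3481/204 ≈ 17.064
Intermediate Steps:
F(k) = 0
R = 0 (R = 0/(-2) = 0*(-1/2) = 0)
h(T, n) = 16 + T
u = -217/204 (u = 434/(-408) = 434*(-1/408) = -217/204 ≈ -1.0637)
h(R, 8 - 1*12) - u = (16 + 0) - 1*(-217/204) = 16 + 217/204 = 3481/204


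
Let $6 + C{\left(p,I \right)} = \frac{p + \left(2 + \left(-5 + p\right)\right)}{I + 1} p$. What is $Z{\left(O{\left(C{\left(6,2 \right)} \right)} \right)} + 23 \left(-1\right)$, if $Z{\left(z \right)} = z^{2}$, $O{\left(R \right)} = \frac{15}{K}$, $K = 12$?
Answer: $- \frac{343}{16} \approx -21.438$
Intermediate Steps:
$C{\left(p,I \right)} = -6 + \frac{p \left(-3 + 2 p\right)}{1 + I}$ ($C{\left(p,I \right)} = -6 + \frac{p + \left(2 + \left(-5 + p\right)\right)}{I + 1} p = -6 + \frac{p + \left(-3 + p\right)}{1 + I} p = -6 + \frac{-3 + 2 p}{1 + I} p = -6 + \frac{p \left(-3 + 2 p\right)}{1 + I}$)
$O{\left(R \right)} = \frac{5}{4}$ ($O{\left(R \right)} = \frac{15}{12} = 15 \cdot \frac{1}{12} = \frac{5}{4}$)
$Z{\left(O{\left(C{\left(6,2 \right)} \right)} \right)} + 23 \left(-1\right) = \left(\frac{5}{4}\right)^{2} + 23 \left(-1\right) = \frac{25}{16} - 23 = - \frac{343}{16}$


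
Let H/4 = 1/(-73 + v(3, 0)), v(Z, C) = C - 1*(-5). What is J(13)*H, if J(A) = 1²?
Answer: -1/17 ≈ -0.058824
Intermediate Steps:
v(Z, C) = 5 + C (v(Z, C) = C + 5 = 5 + C)
J(A) = 1
H = -1/17 (H = 4/(-73 + (5 + 0)) = 4/(-73 + 5) = 4/(-68) = 4*(-1/68) = -1/17 ≈ -0.058824)
J(13)*H = 1*(-1/17) = -1/17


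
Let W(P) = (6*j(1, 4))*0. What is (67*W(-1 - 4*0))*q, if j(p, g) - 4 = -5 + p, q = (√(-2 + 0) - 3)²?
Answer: 0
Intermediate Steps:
q = (-3 + I*√2)² (q = (√(-2) - 3)² = (I*√2 - 3)² = (-3 + I*√2)² ≈ 7.0 - 8.4853*I)
j(p, g) = -1 + p (j(p, g) = 4 + (-5 + p) = -1 + p)
W(P) = 0 (W(P) = (6*(-1 + 1))*0 = (6*0)*0 = 0*0 = 0)
(67*W(-1 - 4*0))*q = (67*0)*(3 - I*√2)² = 0*(3 - I*√2)² = 0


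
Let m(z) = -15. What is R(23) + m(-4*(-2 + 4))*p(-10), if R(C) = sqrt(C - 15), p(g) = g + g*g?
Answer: -1350 + 2*sqrt(2) ≈ -1347.2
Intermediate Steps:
p(g) = g + g**2
R(C) = sqrt(-15 + C)
R(23) + m(-4*(-2 + 4))*p(-10) = sqrt(-15 + 23) - (-150)*(1 - 10) = sqrt(8) - (-150)*(-9) = 2*sqrt(2) - 15*90 = 2*sqrt(2) - 1350 = -1350 + 2*sqrt(2)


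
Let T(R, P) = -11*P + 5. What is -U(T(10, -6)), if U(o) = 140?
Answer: -140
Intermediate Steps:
T(R, P) = 5 - 11*P
-U(T(10, -6)) = -1*140 = -140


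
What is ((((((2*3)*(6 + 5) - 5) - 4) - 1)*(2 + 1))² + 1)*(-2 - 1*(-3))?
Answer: 28225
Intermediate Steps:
((((((2*3)*(6 + 5) - 5) - 4) - 1)*(2 + 1))² + 1)*(-2 - 1*(-3)) = (((((6*11 - 5) - 4) - 1)*3)² + 1)*(-2 + 3) = (((((66 - 5) - 4) - 1)*3)² + 1)*1 = ((((61 - 4) - 1)*3)² + 1)*1 = (((57 - 1)*3)² + 1)*1 = ((56*3)² + 1)*1 = (168² + 1)*1 = (28224 + 1)*1 = 28225*1 = 28225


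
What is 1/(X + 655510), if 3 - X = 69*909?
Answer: 1/592792 ≈ 1.6869e-6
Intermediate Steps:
X = -62718 (X = 3 - 69*909 = 3 - 1*62721 = 3 - 62721 = -62718)
1/(X + 655510) = 1/(-62718 + 655510) = 1/592792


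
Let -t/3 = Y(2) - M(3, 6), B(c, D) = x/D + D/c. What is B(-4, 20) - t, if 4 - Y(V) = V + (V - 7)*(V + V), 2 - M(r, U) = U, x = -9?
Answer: 1451/20 ≈ 72.550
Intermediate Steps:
M(r, U) = 2 - U
B(c, D) = -9/D + D/c
Y(V) = 4 - V - 2*V*(-7 + V) (Y(V) = 4 - (V + (V - 7)*(V + V)) = 4 - (V + (-7 + V)*(2*V)) = 4 - (V + 2*V*(-7 + V)) = 4 + (-V - 2*V*(-7 + V)) = 4 - V - 2*V*(-7 + V))
t = -78 (t = -3*((4 - 2*2**2 + 13*2) - (2 - 1*6)) = -3*((4 - 2*4 + 26) - (2 - 6)) = -3*((4 - 8 + 26) - 1*(-4)) = -3*(22 + 4) = -3*26 = -78)
B(-4, 20) - t = (-9/20 + 20/(-4)) - 1*(-78) = (-9*1/20 + 20*(-1/4)) + 78 = (-9/20 - 5) + 78 = -109/20 + 78 = 1451/20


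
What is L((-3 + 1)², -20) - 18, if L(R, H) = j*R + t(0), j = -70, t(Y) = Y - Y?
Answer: -298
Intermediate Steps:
t(Y) = 0
L(R, H) = -70*R (L(R, H) = -70*R + 0 = -70*R)
L((-3 + 1)², -20) - 18 = -70*(-3 + 1)² - 18 = -70*(-2)² - 18 = -70*4 - 18 = -280 - 18 = -298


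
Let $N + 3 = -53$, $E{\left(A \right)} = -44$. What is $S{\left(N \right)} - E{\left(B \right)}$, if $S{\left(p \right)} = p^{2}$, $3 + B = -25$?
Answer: $3180$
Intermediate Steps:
$B = -28$ ($B = -3 - 25 = -28$)
$N = -56$ ($N = -3 - 53 = -56$)
$S{\left(N \right)} - E{\left(B \right)} = \left(-56\right)^{2} - -44 = 3136 + 44 = 3180$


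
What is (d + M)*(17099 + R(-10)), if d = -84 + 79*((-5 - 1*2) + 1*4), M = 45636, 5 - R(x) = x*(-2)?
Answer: 774161460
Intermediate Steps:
R(x) = 5 + 2*x (R(x) = 5 - x*(-2) = 5 - (-2)*x = 5 + 2*x)
d = -321 (d = -84 + 79*((-5 - 2) + 4) = -84 + 79*(-7 + 4) = -84 + 79*(-3) = -84 - 237 = -321)
(d + M)*(17099 + R(-10)) = (-321 + 45636)*(17099 + (5 + 2*(-10))) = 45315*(17099 + (5 - 20)) = 45315*(17099 - 15) = 45315*17084 = 774161460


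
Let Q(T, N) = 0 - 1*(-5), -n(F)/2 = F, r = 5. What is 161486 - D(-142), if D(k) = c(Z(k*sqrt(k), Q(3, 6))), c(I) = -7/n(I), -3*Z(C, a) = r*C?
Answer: 161486 + 21*I*sqrt(142)/201640 ≈ 1.6149e+5 + 0.001241*I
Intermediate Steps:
n(F) = -2*F
Q(T, N) = 5 (Q(T, N) = 0 + 5 = 5)
Z(C, a) = -5*C/3
c(I) = 7/(2*I) (c(I) = -7*(-1/(2*I)) = -(-7)/(2*I) = 7/(2*I))
D(k) = -21/(10*k**(3/2)) (D(k) = 7/(2*((-5*k*sqrt(k)/3))) = 7/(2*((-5*k**(3/2)/3))) = 7*(-3/(5*k**(3/2)))/2 = -21/(10*k**(3/2)))
161486 - D(-142) = 161486 - (-21)/(10*(-142)**(3/2)) = 161486 - (-21)*I*sqrt(142)/20164/10 = 161486 - (-21)*I*sqrt(142)/201640 = 161486 + 21*I*sqrt(142)/201640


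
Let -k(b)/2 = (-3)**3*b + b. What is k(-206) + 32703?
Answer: 21991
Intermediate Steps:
k(b) = 52*b (k(b) = -2*((-3)**3*b + b) = -2*(-27*b + b) = -(-52)*b = 52*b)
k(-206) + 32703 = 52*(-206) + 32703 = -10712 + 32703 = 21991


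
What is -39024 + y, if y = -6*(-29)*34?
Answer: -33108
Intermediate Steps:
y = 5916 (y = 174*34 = 5916)
-39024 + y = -39024 + 5916 = -33108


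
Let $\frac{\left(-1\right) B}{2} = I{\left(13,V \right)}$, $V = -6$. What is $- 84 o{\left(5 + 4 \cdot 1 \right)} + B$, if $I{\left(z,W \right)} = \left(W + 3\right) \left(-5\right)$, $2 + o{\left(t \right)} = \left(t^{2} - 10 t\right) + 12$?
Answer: $-114$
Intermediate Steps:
$o{\left(t \right)} = 10 + t^{2} - 10 t$ ($o{\left(t \right)} = -2 + \left(\left(t^{2} - 10 t\right) + 12\right) = -2 + \left(12 + t^{2} - 10 t\right) = 10 + t^{2} - 10 t$)
$I{\left(z,W \right)} = -15 - 5 W$ ($I{\left(z,W \right)} = \left(3 + W\right) \left(-5\right) = -15 - 5 W$)
$B = -30$ ($B = - 2 \left(-15 - -30\right) = - 2 \left(-15 + 30\right) = \left(-2\right) 15 = -30$)
$- 84 o{\left(5 + 4 \cdot 1 \right)} + B = - 84 \left(10 + \left(5 + 4 \cdot 1\right)^{2} - 10 \left(5 + 4 \cdot 1\right)\right) - 30 = - 84 \left(10 + \left(5 + 4\right)^{2} - 10 \left(5 + 4\right)\right) - 30 = - 84 \left(10 + 9^{2} - 90\right) - 30 = - 84 \left(10 + 81 - 90\right) - 30 = \left(-84\right) 1 - 30 = -84 - 30 = -114$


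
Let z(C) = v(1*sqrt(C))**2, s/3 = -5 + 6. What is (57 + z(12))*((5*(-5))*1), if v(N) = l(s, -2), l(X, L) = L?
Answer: -1525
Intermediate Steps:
s = 3 (s = 3*(-5 + 6) = 3*1 = 3)
v(N) = -2
z(C) = 4 (z(C) = (-2)**2 = 4)
(57 + z(12))*((5*(-5))*1) = (57 + 4)*((5*(-5))*1) = 61*(-25*1) = 61*(-25) = -1525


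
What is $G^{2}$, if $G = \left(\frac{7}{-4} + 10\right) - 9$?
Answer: $\frac{9}{16} \approx 0.5625$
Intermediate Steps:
$G = - \frac{3}{4}$ ($G = \left(7 \left(- \frac{1}{4}\right) + 10\right) - 9 = \left(- \frac{7}{4} + 10\right) - 9 = \frac{33}{4} - 9 = - \frac{3}{4} \approx -0.75$)
$G^{2} = \left(- \frac{3}{4}\right)^{2} = \frac{9}{16}$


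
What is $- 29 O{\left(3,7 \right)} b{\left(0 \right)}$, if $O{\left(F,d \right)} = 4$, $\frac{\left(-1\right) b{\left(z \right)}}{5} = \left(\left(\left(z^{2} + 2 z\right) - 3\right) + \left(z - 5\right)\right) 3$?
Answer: $-13920$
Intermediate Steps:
$b{\left(z \right)} = 120 - 45 z - 15 z^{2}$ ($b{\left(z \right)} = - 5 \left(\left(\left(z^{2} + 2 z\right) - 3\right) + \left(z - 5\right)\right) 3 = - 5 \left(\left(-3 + z^{2} + 2 z\right) + \left(z - 5\right)\right) 3 = - 5 \left(\left(-3 + z^{2} + 2 z\right) + \left(-5 + z\right)\right) 3 = - 5 \left(-8 + z^{2} + 3 z\right) 3 = - 5 \left(-24 + 3 z^{2} + 9 z\right) = 120 - 45 z - 15 z^{2}$)
$- 29 O{\left(3,7 \right)} b{\left(0 \right)} = \left(-29\right) 4 \left(120 - 0 - 15 \cdot 0^{2}\right) = - 116 \left(120 + 0 - 0\right) = - 116 \left(120 + 0 + 0\right) = \left(-116\right) 120 = -13920$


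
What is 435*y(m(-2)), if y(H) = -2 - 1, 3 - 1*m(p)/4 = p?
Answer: -1305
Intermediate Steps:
m(p) = 12 - 4*p
y(H) = -3
435*y(m(-2)) = 435*(-3) = -1305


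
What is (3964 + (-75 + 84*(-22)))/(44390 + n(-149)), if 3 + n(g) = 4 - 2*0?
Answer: 2041/44391 ≈ 0.045978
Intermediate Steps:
n(g) = 1 (n(g) = -3 + (4 - 2*0) = -3 + (4 + 0) = -3 + 4 = 1)
(3964 + (-75 + 84*(-22)))/(44390 + n(-149)) = (3964 + (-75 + 84*(-22)))/(44390 + 1) = (3964 + (-75 - 1848))/44391 = (3964 - 1923)*(1/44391) = 2041*(1/44391) = 2041/44391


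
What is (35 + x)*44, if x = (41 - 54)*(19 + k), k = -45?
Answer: 16412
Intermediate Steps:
x = 338 (x = (41 - 54)*(19 - 45) = -13*(-26) = 338)
(35 + x)*44 = (35 + 338)*44 = 373*44 = 16412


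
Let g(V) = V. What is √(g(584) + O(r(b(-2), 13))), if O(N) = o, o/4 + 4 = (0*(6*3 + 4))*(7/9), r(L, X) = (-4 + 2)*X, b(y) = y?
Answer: 2*√142 ≈ 23.833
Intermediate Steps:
r(L, X) = -2*X
o = -16 (o = -16 + 4*((0*(6*3 + 4))*(7/9)) = -16 + 4*((0*(18 + 4))*(7*(⅑))) = -16 + 4*((0*22)*(7/9)) = -16 + 4*(0*(7/9)) = -16 + 4*0 = -16 + 0 = -16)
O(N) = -16
√(g(584) + O(r(b(-2), 13))) = √(584 - 16) = √568 = 2*√142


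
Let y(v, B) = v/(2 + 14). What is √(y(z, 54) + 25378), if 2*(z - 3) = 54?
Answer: √406078/4 ≈ 159.31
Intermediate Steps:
z = 30 (z = 3 + (½)*54 = 3 + 27 = 30)
y(v, B) = v/16
√(y(z, 54) + 25378) = √((1/16)*30 + 25378) = √(15/8 + 25378) = √(203039/8) = √406078/4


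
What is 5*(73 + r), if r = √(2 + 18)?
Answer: 365 + 10*√5 ≈ 387.36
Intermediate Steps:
r = 2*√5 (r = √20 = 2*√5 ≈ 4.4721)
5*(73 + r) = 5*(73 + 2*√5) = 365 + 10*√5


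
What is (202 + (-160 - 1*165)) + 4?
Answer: -119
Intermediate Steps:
(202 + (-160 - 1*165)) + 4 = (202 + (-160 - 165)) + 4 = (202 - 325) + 4 = -123 + 4 = -119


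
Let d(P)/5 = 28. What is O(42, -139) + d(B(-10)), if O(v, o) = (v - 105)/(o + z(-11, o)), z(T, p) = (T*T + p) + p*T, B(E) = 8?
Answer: 27431/196 ≈ 139.95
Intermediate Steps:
z(T, p) = p + T**2 + T*p (z(T, p) = (T**2 + p) + T*p = (p + T**2) + T*p = p + T**2 + T*p)
d(P) = 140 (d(P) = 5*28 = 140)
O(v, o) = (-105 + v)/(121 - 9*o) (O(v, o) = (v - 105)/(o + (o + (-11)**2 - 11*o)) = (-105 + v)/(o + (o + 121 - 11*o)) = (-105 + v)/(o + (121 - 10*o)) = (-105 + v)/(121 - 9*o))
O(42, -139) + d(B(-10)) = (-105 + 42)/(121 - 9*(-139)) + 140 = -63/(121 + 1251) + 140 = -63/1372 + 140 = (1/1372)*(-63) + 140 = -9/196 + 140 = 27431/196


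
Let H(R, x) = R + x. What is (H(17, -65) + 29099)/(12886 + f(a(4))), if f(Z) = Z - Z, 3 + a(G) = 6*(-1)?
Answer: 29051/12886 ≈ 2.2545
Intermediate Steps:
a(G) = -9 (a(G) = -3 + 6*(-1) = -3 - 6 = -9)
f(Z) = 0
(H(17, -65) + 29099)/(12886 + f(a(4))) = ((17 - 65) + 29099)/(12886 + 0) = (-48 + 29099)/12886 = 29051*(1/12886) = 29051/12886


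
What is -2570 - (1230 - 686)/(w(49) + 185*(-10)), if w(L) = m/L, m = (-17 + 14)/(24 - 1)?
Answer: -5357716122/2084953 ≈ -2569.7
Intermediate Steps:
m = -3/23 ≈ -0.13043
w(L) = -3/(23*L)
-2570 - (1230 - 686)/(w(49) + 185*(-10)) = -2570 - (1230 - 686)/(-3/23/49 + 185*(-10)) = -2570 - 544/(-3/23*1/49 - 1850) = -2570 - 544/(-3/1127 - 1850) = -2570 - 544/(-2084953/1127) = -2570 - 544*(-1127)/2084953 = -2570 - 1*(-613088/2084953) = -2570 + 613088/2084953 = -5357716122/2084953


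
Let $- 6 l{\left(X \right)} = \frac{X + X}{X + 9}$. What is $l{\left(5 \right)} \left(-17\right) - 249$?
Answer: $- \frac{10373}{42} \approx -246.98$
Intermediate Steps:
$l{\left(X \right)} = - \frac{X}{3 \left(9 + X\right)}$ ($l{\left(X \right)} = - \frac{\left(X + X\right) \frac{1}{X + 9}}{6} = - \frac{2 X \frac{1}{9 + X}}{6} = - \frac{X}{3 \left(9 + X\right)}$)
$l{\left(5 \right)} \left(-17\right) - 249 = \left(-1\right) 5 \frac{1}{27 + 3 \cdot 5} \left(-17\right) - 249 = \left(-1\right) 5 \frac{1}{27 + 15} \left(-17\right) - 249 = \left(-1\right) 5 \cdot \frac{1}{42} \left(-17\right) - 249 = \left(- \frac{5}{42}\right) \left(-17\right) - 249 = \frac{85}{42} - 249 = - \frac{10373}{42}$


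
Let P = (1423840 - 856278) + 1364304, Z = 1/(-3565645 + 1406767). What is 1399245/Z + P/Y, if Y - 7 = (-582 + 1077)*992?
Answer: -1483354407893692304/491047 ≈ -3.0208e+12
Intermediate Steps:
Z = -1/2158878 (Z = 1/(-2158878) = -1/2158878 ≈ -4.6320e-7)
P = 1931866 (P = 567562 + 1364304 = 1931866)
Y = 491047 (Y = 7 + (-582 + 1077)*992 = 7 + 495*992 = 7 + 491040 = 491047)
1399245/Z + P/Y = 1399245/(-1/2158878) + 1931866/491047 = 1399245*(-2158878) + 1931866*(1/491047) = -3020799247110 + 1931866/491047 = -1483354407893692304/491047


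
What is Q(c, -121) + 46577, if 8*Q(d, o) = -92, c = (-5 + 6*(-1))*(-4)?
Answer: 93131/2 ≈ 46566.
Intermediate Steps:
c = 44 (c = (-5 - 6)*(-4) = -11*(-4) = 44)
Q(d, o) = -23/2 (Q(d, o) = (1/8)*(-92) = -23/2)
Q(c, -121) + 46577 = -23/2 + 46577 = 93131/2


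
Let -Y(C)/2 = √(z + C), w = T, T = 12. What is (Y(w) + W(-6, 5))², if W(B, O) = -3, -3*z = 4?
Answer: 155/3 + 16*√6 ≈ 90.859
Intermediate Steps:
z = -4/3 (z = -⅓*4 = -4/3 ≈ -1.3333)
w = 12
Y(C) = -2*√(-4/3 + C)
(Y(w) + W(-6, 5))² = (-2*√(-12 + 9*12)/3 - 3)² = (-2*√(-12 + 108)/3 - 3)² = (-8*√6/3 - 3)² = (-3 - 8*√6/3)²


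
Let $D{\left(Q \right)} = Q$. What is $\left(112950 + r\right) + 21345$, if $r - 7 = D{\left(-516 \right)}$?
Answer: $133786$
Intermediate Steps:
$r = -509$ ($r = 7 - 516 = -509$)
$\left(112950 + r\right) + 21345 = \left(112950 - 509\right) + 21345 = 112441 + 21345 = 133786$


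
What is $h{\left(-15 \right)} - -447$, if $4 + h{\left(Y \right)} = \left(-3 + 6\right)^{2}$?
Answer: $452$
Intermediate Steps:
$h{\left(Y \right)} = 5$ ($h{\left(Y \right)} = -4 + \left(-3 + 6\right)^{2} = -4 + 3^{2} = -4 + 9 = 5$)
$h{\left(-15 \right)} - -447 = 5 - -447 = 5 + 447 = 452$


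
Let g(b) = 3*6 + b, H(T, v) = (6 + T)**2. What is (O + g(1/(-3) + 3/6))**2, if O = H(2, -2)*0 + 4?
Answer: 17689/36 ≈ 491.36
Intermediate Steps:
O = 4 (O = (6 + 2)**2*0 + 4 = 8**2*0 + 4 = 64*0 + 4 = 0 + 4 = 4)
g(b) = 18 + b
(O + g(1/(-3) + 3/6))**2 = (4 + (18 + (1/(-3) + 3/6)))**2 = (4 + (18 + (1*(-1/3) + 3*(1/6))))**2 = (4 + (18 + (-1/3 + 1/2)))**2 = (4 + (18 + 1/6))**2 = (4 + 109/6)**2 = (133/6)**2 = 17689/36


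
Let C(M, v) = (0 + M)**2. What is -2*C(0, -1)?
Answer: 0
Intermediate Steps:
C(M, v) = M**2
-2*C(0, -1) = -2*0**2 = -2*0 = 0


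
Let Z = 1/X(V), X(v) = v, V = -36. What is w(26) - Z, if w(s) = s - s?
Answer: 1/36 ≈ 0.027778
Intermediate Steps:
w(s) = 0
Z = -1/36 (Z = 1/(-36) = -1/36 ≈ -0.027778)
w(26) - Z = 0 - 1*(-1/36) = 0 + 1/36 = 1/36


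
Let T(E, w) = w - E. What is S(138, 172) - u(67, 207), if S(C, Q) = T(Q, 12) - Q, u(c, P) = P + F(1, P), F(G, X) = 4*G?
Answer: -543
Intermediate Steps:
u(c, P) = 4 + P (u(c, P) = P + 4*1 = P + 4 = 4 + P)
S(C, Q) = 12 - 2*Q (S(C, Q) = (12 - Q) - Q = 12 - 2*Q)
S(138, 172) - u(67, 207) = (12 - 2*172) - (4 + 207) = (12 - 344) - 1*211 = -332 - 211 = -543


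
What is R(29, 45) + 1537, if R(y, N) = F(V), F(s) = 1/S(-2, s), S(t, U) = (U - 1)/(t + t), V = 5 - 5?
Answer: 1541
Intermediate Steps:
V = 0
S(t, U) = (-1 + U)/(2*t) (S(t, U) = (-1 + U)/((2*t)) = (-1 + U)*(1/(2*t)) = (-1 + U)/(2*t))
F(s) = 1/(¼ - s/4) (F(s) = 1/((½)*(-1 + s)/(-2)) = 1/((½)*(-½)*(-1 + s)) = 1/(¼ - s/4))
R(y, N) = 4 (R(y, N) = 4/(1 - 1*0) = 4/(1 + 0) = 4/1 = 4*1 = 4)
R(29, 45) + 1537 = 4 + 1537 = 1541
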